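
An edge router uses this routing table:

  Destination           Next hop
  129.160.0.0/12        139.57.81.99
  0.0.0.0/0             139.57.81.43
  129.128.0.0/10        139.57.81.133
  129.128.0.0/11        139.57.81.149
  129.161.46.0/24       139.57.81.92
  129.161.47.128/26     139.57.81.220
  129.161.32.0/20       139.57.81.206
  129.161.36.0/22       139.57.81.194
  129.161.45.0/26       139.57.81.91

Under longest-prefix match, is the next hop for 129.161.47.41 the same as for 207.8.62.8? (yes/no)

129.161.47.41: longest match 129.161.32.0/20 -> 139.57.81.206
207.8.62.8: longest match 0.0.0.0/0 -> 139.57.81.43

no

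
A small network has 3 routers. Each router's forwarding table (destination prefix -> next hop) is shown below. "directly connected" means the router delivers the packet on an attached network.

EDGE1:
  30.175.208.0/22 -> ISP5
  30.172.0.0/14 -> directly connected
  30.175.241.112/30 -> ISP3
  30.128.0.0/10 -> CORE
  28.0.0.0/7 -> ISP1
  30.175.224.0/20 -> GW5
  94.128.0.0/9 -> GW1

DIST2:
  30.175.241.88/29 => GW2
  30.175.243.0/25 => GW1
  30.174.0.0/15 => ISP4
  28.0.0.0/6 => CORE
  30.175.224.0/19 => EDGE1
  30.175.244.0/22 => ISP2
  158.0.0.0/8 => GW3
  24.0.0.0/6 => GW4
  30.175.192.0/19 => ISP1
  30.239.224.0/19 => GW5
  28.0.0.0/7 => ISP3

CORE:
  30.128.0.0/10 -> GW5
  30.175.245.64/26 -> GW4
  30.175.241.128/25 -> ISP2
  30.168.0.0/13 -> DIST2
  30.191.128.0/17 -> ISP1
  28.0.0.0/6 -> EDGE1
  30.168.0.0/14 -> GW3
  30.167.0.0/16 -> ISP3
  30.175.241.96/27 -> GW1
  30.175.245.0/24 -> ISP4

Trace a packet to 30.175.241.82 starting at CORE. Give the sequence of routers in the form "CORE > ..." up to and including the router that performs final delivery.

At CORE: longest match for 30.175.241.82 is 30.168.0.0/13 -> DIST2
At DIST2: longest match for 30.175.241.82 is 30.175.224.0/19 -> EDGE1
At EDGE1: longest match for 30.175.241.82 is 30.172.0.0/14 -> directly connected

CORE > DIST2 > EDGE1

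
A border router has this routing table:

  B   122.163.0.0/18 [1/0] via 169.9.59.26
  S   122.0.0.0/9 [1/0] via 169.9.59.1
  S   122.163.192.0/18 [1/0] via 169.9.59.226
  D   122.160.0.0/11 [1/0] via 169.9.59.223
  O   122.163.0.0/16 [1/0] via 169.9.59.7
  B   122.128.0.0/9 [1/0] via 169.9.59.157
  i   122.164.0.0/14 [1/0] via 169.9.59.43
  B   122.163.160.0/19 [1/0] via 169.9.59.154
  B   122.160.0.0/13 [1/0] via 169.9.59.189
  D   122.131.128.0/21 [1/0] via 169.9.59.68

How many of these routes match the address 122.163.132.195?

Prefixes containing 122.163.132.195:
  122.128.0.0/9 (122.128.0.0 - 122.255.255.255)
  122.160.0.0/11 (122.160.0.0 - 122.191.255.255)
  122.160.0.0/13 (122.160.0.0 - 122.167.255.255)
  122.163.0.0/16 (122.163.0.0 - 122.163.255.255)
Total matching entries: 4.

4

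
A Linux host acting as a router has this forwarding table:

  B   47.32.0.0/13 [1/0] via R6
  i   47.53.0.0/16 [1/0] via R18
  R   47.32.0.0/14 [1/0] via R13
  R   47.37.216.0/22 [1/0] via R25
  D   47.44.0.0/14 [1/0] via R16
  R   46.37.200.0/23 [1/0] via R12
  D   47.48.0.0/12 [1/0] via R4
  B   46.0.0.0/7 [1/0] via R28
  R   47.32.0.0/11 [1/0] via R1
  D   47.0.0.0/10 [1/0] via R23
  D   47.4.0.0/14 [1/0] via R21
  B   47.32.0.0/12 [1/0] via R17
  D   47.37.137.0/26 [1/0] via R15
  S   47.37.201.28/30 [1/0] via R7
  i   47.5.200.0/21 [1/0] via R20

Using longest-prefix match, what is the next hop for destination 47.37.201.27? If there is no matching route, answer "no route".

R6

Routes whose prefix contains 47.37.201.27:
  46.0.0.0/7 (46.0.0.0 - 47.255.255.255) -> R28
  47.0.0.0/10 (47.0.0.0 - 47.63.255.255) -> R23
  47.32.0.0/11 (47.32.0.0 - 47.63.255.255) -> R1
  47.32.0.0/12 (47.32.0.0 - 47.47.255.255) -> R17
  47.32.0.0/13 (47.32.0.0 - 47.39.255.255) -> R6
More-specific entries that do NOT match:
  47.37.201.28/30 (47.37.201.28 - 47.37.201.31) does not contain 47.37.201.27
  47.37.137.0/26 (47.37.137.0 - 47.37.137.63) does not contain 47.37.201.27
  46.37.200.0/23 (46.37.200.0 - 46.37.201.255) does not contain 47.37.201.27
  47.37.216.0/22 (47.37.216.0 - 47.37.219.255) does not contain 47.37.201.27
  47.5.200.0/21 (47.5.200.0 - 47.5.207.255) does not contain 47.37.201.27
  47.53.0.0/16 (47.53.0.0 - 47.53.255.255) does not contain 47.37.201.27
  47.32.0.0/14 (47.32.0.0 - 47.35.255.255) does not contain 47.37.201.27
  47.44.0.0/14 (47.44.0.0 - 47.47.255.255) does not contain 47.37.201.27
  47.4.0.0/14 (47.4.0.0 - 47.7.255.255) does not contain 47.37.201.27
Longest matching prefix is /13 -> next hop R6.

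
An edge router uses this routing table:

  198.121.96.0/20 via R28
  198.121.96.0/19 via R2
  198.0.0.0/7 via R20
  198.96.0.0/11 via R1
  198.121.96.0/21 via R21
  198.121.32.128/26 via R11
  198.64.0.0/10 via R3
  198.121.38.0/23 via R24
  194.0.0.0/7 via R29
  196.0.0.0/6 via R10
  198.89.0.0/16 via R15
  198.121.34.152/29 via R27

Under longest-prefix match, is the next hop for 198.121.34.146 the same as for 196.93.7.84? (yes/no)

no

198.121.34.146: longest match 198.96.0.0/11 -> R1
196.93.7.84: longest match 196.0.0.0/6 -> R10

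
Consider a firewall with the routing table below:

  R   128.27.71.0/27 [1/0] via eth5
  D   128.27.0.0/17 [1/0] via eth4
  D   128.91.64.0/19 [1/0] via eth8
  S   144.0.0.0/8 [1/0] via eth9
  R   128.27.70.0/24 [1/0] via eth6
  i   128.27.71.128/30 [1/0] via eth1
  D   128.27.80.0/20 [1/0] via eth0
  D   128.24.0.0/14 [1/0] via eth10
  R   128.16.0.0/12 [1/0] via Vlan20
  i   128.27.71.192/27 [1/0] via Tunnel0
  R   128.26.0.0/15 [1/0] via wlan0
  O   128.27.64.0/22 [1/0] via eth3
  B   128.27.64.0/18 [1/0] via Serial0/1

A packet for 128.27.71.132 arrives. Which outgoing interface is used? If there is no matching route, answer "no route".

Routes whose prefix contains 128.27.71.132:
  128.16.0.0/12 (128.16.0.0 - 128.31.255.255) -> Vlan20
  128.24.0.0/14 (128.24.0.0 - 128.27.255.255) -> eth10
  128.26.0.0/15 (128.26.0.0 - 128.27.255.255) -> wlan0
  128.27.0.0/17 (128.27.0.0 - 128.27.127.255) -> eth4
  128.27.64.0/18 (128.27.64.0 - 128.27.127.255) -> Serial0/1
More-specific entries that do NOT match:
  128.27.71.128/30 (128.27.71.128 - 128.27.71.131) does not contain 128.27.71.132
  128.27.71.0/27 (128.27.71.0 - 128.27.71.31) does not contain 128.27.71.132
  128.27.71.192/27 (128.27.71.192 - 128.27.71.223) does not contain 128.27.71.132
  128.27.70.0/24 (128.27.70.0 - 128.27.70.255) does not contain 128.27.71.132
  128.27.64.0/22 (128.27.64.0 - 128.27.67.255) does not contain 128.27.71.132
  128.27.80.0/20 (128.27.80.0 - 128.27.95.255) does not contain 128.27.71.132
  128.91.64.0/19 (128.91.64.0 - 128.91.95.255) does not contain 128.27.71.132
Longest matching prefix is /18 -> interface Serial0/1.

Serial0/1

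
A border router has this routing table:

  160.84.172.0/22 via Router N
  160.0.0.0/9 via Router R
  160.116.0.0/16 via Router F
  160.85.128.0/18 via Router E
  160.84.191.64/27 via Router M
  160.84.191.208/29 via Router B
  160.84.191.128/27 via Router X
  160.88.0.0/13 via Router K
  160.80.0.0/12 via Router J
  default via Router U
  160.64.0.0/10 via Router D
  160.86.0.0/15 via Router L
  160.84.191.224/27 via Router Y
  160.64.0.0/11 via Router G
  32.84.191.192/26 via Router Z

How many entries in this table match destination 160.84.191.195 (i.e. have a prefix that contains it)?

Prefixes containing 160.84.191.195:
  0.0.0.0/0 (default, matches everything)
  160.0.0.0/9 (160.0.0.0 - 160.127.255.255)
  160.64.0.0/10 (160.64.0.0 - 160.127.255.255)
  160.64.0.0/11 (160.64.0.0 - 160.95.255.255)
  160.80.0.0/12 (160.80.0.0 - 160.95.255.255)
Total matching entries: 5.

5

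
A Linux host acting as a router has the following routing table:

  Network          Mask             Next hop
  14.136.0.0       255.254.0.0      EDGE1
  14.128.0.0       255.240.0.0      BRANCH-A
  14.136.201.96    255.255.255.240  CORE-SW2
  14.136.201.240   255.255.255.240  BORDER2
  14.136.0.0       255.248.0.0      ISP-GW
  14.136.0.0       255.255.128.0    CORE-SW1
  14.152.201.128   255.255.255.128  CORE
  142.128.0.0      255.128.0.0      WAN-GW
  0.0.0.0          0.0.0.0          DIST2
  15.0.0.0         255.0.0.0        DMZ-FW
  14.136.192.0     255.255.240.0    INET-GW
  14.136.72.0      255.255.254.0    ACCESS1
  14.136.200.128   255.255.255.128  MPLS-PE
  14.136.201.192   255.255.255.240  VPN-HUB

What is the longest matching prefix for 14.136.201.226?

14.136.192.0/20

Entries matching 14.136.201.226:
  0.0.0.0/0 (default, matches everything)
  14.128.0.0/12 (14.128.0.0 - 14.143.255.255)
  14.136.0.0/13 (14.136.0.0 - 14.143.255.255)
  14.136.0.0/15 (14.136.0.0 - 14.137.255.255)
  14.136.192.0/20 (14.136.192.0 - 14.136.207.255)
Most specific is 14.136.192.0/20.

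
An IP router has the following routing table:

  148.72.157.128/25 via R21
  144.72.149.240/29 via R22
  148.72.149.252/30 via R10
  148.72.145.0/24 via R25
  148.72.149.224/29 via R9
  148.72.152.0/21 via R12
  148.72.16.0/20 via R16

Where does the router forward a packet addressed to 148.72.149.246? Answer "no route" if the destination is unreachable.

no route

No entry's prefix contains 148.72.149.246; there is no default route.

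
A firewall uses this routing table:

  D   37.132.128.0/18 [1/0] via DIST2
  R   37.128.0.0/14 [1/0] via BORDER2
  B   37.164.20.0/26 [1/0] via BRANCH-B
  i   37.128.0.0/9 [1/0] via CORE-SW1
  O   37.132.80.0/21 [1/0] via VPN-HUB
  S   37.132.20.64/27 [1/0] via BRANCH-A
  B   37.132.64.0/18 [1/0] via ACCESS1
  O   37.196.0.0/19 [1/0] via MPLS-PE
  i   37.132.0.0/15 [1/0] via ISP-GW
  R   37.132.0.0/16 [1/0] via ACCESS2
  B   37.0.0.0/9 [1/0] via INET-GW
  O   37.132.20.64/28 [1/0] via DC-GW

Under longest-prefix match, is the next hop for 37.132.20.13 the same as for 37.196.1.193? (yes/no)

37.132.20.13: longest match 37.132.0.0/16 -> ACCESS2
37.196.1.193: longest match 37.196.0.0/19 -> MPLS-PE

no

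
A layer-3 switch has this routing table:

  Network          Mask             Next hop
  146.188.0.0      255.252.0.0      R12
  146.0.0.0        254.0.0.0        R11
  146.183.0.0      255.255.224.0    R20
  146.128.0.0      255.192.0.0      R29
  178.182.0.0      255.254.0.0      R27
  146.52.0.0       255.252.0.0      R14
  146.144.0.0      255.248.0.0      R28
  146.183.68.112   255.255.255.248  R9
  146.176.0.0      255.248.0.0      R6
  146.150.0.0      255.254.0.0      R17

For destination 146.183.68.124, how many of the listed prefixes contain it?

Prefixes containing 146.183.68.124:
  146.0.0.0/7 (146.0.0.0 - 147.255.255.255)
  146.128.0.0/10 (146.128.0.0 - 146.191.255.255)
  146.176.0.0/13 (146.176.0.0 - 146.183.255.255)
Total matching entries: 3.

3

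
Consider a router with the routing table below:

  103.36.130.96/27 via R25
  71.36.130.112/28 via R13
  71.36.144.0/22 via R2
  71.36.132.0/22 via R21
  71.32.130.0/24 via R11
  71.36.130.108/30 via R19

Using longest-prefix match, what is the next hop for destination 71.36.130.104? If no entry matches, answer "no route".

No entry's prefix contains 71.36.130.104; there is no default route.

no route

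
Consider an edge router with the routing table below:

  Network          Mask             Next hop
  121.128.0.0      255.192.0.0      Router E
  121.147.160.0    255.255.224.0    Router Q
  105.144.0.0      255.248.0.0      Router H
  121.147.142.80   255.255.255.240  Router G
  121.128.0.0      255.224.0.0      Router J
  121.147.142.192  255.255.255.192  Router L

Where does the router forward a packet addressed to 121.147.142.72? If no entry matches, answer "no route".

Router J

Routes whose prefix contains 121.147.142.72:
  121.128.0.0/10 (121.128.0.0 - 121.191.255.255) -> Router E
  121.128.0.0/11 (121.128.0.0 - 121.159.255.255) -> Router J
More-specific entries that do NOT match:
  121.147.142.80/28 (121.147.142.80 - 121.147.142.95) does not contain 121.147.142.72
  121.147.142.192/26 (121.147.142.192 - 121.147.142.255) does not contain 121.147.142.72
  121.147.160.0/19 (121.147.160.0 - 121.147.191.255) does not contain 121.147.142.72
  105.144.0.0/13 (105.144.0.0 - 105.151.255.255) does not contain 121.147.142.72
Longest matching prefix is /11 -> next hop Router J.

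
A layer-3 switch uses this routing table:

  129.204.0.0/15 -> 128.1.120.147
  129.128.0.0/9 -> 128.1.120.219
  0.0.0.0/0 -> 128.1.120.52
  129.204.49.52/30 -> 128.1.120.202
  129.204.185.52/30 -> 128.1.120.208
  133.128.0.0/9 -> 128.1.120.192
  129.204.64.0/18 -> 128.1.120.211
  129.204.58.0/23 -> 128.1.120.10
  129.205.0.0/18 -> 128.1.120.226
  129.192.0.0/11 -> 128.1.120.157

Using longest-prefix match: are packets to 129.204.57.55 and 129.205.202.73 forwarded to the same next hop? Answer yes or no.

yes

129.204.57.55: longest match 129.204.0.0/15 -> 128.1.120.147
129.205.202.73: longest match 129.204.0.0/15 -> 128.1.120.147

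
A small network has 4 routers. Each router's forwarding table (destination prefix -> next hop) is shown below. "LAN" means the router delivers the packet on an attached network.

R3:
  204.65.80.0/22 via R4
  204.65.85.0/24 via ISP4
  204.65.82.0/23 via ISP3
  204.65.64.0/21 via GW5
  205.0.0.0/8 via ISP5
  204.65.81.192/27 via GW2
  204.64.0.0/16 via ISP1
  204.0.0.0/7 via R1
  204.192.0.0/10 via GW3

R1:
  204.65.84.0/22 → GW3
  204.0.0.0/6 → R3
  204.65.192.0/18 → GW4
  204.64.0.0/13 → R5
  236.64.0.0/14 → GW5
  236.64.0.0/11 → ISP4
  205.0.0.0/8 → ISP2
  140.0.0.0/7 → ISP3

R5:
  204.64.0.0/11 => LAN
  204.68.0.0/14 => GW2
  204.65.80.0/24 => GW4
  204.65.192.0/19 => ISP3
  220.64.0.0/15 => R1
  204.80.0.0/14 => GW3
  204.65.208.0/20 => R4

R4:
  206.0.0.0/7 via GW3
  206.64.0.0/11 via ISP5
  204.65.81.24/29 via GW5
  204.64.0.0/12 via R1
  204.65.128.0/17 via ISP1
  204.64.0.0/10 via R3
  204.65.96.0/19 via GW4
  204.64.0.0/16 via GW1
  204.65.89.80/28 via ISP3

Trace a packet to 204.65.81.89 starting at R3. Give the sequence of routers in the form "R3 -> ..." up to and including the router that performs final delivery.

R3 -> R4 -> R1 -> R5

At R3: longest match for 204.65.81.89 is 204.65.80.0/22 -> R4
At R4: longest match for 204.65.81.89 is 204.64.0.0/12 -> R1
At R1: longest match for 204.65.81.89 is 204.64.0.0/13 -> R5
At R5: longest match for 204.65.81.89 is 204.64.0.0/11 -> LAN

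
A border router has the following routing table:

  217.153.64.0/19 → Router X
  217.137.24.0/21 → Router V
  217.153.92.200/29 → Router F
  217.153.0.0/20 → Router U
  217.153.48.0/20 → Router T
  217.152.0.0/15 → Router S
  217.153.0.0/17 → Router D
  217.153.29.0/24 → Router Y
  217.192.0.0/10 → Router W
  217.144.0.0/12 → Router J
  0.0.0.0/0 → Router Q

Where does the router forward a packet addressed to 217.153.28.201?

Router D

Routes whose prefix contains 217.153.28.201:
  0.0.0.0/0 (default, matches everything) -> Router Q
  217.144.0.0/12 (217.144.0.0 - 217.159.255.255) -> Router J
  217.152.0.0/15 (217.152.0.0 - 217.153.255.255) -> Router S
  217.153.0.0/17 (217.153.0.0 - 217.153.127.255) -> Router D
More-specific entries that do NOT match:
  217.153.92.200/29 (217.153.92.200 - 217.153.92.207) does not contain 217.153.28.201
  217.153.29.0/24 (217.153.29.0 - 217.153.29.255) does not contain 217.153.28.201
  217.137.24.0/21 (217.137.24.0 - 217.137.31.255) does not contain 217.153.28.201
  217.153.0.0/20 (217.153.0.0 - 217.153.15.255) does not contain 217.153.28.201
  217.153.48.0/20 (217.153.48.0 - 217.153.63.255) does not contain 217.153.28.201
  217.153.64.0/19 (217.153.64.0 - 217.153.95.255) does not contain 217.153.28.201
Longest matching prefix is /17 -> next hop Router D.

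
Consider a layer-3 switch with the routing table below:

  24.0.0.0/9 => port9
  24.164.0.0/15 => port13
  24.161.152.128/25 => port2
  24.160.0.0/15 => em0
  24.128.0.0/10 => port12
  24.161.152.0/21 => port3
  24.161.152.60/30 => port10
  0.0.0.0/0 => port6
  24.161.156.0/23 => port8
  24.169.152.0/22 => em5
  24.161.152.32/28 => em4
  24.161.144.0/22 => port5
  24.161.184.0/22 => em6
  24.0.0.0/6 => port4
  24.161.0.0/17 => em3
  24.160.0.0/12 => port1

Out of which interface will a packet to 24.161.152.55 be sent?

Routes whose prefix contains 24.161.152.55:
  0.0.0.0/0 (default, matches everything) -> port6
  24.0.0.0/6 (24.0.0.0 - 27.255.255.255) -> port4
  24.128.0.0/10 (24.128.0.0 - 24.191.255.255) -> port12
  24.160.0.0/12 (24.160.0.0 - 24.175.255.255) -> port1
  24.160.0.0/15 (24.160.0.0 - 24.161.255.255) -> em0
  24.161.152.0/21 (24.161.152.0 - 24.161.159.255) -> port3
More-specific entries that do NOT match:
  24.161.152.60/30 (24.161.152.60 - 24.161.152.63) does not contain 24.161.152.55
  24.161.152.32/28 (24.161.152.32 - 24.161.152.47) does not contain 24.161.152.55
  24.161.152.128/25 (24.161.152.128 - 24.161.152.255) does not contain 24.161.152.55
  24.161.156.0/23 (24.161.156.0 - 24.161.157.255) does not contain 24.161.152.55
  24.169.152.0/22 (24.169.152.0 - 24.169.155.255) does not contain 24.161.152.55
  24.161.144.0/22 (24.161.144.0 - 24.161.147.255) does not contain 24.161.152.55
  24.161.184.0/22 (24.161.184.0 - 24.161.187.255) does not contain 24.161.152.55
Longest matching prefix is /21 -> interface port3.

port3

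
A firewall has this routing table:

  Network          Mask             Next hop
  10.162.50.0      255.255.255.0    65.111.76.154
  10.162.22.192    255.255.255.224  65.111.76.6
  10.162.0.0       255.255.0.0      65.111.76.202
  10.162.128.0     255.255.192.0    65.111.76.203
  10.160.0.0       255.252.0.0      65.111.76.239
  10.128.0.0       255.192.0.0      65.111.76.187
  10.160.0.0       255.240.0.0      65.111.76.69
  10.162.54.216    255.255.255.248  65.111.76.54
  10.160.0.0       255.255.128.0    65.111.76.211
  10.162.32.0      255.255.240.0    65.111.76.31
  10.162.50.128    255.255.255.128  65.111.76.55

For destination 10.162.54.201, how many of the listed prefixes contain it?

4

Prefixes containing 10.162.54.201:
  10.128.0.0/10 (10.128.0.0 - 10.191.255.255)
  10.160.0.0/12 (10.160.0.0 - 10.175.255.255)
  10.160.0.0/14 (10.160.0.0 - 10.163.255.255)
  10.162.0.0/16 (10.162.0.0 - 10.162.255.255)
Total matching entries: 4.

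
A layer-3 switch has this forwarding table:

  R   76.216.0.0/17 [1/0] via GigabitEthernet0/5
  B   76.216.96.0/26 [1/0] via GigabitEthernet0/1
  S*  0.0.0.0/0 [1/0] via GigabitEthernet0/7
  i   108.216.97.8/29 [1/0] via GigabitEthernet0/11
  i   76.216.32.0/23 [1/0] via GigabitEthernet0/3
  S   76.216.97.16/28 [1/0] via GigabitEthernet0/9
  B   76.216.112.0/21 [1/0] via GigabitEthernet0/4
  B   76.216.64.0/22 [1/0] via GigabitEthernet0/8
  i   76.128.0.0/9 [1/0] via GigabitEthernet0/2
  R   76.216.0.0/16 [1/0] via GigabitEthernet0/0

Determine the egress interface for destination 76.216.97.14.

Routes whose prefix contains 76.216.97.14:
  0.0.0.0/0 (default, matches everything) -> GigabitEthernet0/7
  76.128.0.0/9 (76.128.0.0 - 76.255.255.255) -> GigabitEthernet0/2
  76.216.0.0/16 (76.216.0.0 - 76.216.255.255) -> GigabitEthernet0/0
  76.216.0.0/17 (76.216.0.0 - 76.216.127.255) -> GigabitEthernet0/5
More-specific entries that do NOT match:
  108.216.97.8/29 (108.216.97.8 - 108.216.97.15) does not contain 76.216.97.14
  76.216.97.16/28 (76.216.97.16 - 76.216.97.31) does not contain 76.216.97.14
  76.216.96.0/26 (76.216.96.0 - 76.216.96.63) does not contain 76.216.97.14
  76.216.32.0/23 (76.216.32.0 - 76.216.33.255) does not contain 76.216.97.14
  76.216.64.0/22 (76.216.64.0 - 76.216.67.255) does not contain 76.216.97.14
  76.216.112.0/21 (76.216.112.0 - 76.216.119.255) does not contain 76.216.97.14
Longest matching prefix is /17 -> interface GigabitEthernet0/5.

GigabitEthernet0/5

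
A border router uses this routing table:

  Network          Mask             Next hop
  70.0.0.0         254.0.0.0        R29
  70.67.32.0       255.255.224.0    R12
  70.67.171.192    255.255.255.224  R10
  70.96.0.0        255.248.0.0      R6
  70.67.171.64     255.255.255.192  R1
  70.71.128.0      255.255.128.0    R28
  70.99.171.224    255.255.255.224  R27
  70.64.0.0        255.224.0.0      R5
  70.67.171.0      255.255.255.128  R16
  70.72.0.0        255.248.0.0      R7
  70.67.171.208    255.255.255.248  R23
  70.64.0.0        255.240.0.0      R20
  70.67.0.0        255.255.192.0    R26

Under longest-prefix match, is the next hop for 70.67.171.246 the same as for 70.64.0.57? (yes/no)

70.67.171.246: longest match 70.64.0.0/12 -> R20
70.64.0.57: longest match 70.64.0.0/12 -> R20

yes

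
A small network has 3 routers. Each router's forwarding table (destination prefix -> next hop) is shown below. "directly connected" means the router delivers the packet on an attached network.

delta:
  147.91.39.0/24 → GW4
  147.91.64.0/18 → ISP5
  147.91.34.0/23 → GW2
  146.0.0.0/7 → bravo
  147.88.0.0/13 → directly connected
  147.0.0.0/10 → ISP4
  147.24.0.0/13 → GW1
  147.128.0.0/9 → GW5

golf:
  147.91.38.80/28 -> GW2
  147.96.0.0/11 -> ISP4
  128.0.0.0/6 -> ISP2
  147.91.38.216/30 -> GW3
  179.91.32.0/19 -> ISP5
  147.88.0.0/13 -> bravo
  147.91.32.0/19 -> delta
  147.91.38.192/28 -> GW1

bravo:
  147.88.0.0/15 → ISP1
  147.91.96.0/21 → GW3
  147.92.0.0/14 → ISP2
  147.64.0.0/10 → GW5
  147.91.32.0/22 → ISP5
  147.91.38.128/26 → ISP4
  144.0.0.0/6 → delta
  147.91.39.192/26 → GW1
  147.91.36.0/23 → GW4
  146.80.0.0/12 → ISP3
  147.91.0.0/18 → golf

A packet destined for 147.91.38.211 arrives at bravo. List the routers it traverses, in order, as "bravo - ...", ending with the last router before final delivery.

bravo - golf - delta

At bravo: longest match for 147.91.38.211 is 147.91.0.0/18 -> golf
At golf: longest match for 147.91.38.211 is 147.91.32.0/19 -> delta
At delta: longest match for 147.91.38.211 is 147.88.0.0/13 -> directly connected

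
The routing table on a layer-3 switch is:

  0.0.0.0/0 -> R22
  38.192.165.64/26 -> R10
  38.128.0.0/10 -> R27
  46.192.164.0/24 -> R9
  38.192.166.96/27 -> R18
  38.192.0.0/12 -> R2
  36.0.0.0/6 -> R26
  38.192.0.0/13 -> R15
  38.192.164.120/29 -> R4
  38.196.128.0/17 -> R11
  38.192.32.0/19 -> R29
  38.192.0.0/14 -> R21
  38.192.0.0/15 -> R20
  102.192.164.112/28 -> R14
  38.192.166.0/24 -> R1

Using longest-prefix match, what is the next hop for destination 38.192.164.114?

Routes whose prefix contains 38.192.164.114:
  0.0.0.0/0 (default, matches everything) -> R22
  36.0.0.0/6 (36.0.0.0 - 39.255.255.255) -> R26
  38.192.0.0/12 (38.192.0.0 - 38.207.255.255) -> R2
  38.192.0.0/13 (38.192.0.0 - 38.199.255.255) -> R15
  38.192.0.0/14 (38.192.0.0 - 38.195.255.255) -> R21
  38.192.0.0/15 (38.192.0.0 - 38.193.255.255) -> R20
More-specific entries that do NOT match:
  38.192.164.120/29 (38.192.164.120 - 38.192.164.127) does not contain 38.192.164.114
  102.192.164.112/28 (102.192.164.112 - 102.192.164.127) does not contain 38.192.164.114
  38.192.166.96/27 (38.192.166.96 - 38.192.166.127) does not contain 38.192.164.114
  38.192.165.64/26 (38.192.165.64 - 38.192.165.127) does not contain 38.192.164.114
  46.192.164.0/24 (46.192.164.0 - 46.192.164.255) does not contain 38.192.164.114
  38.192.166.0/24 (38.192.166.0 - 38.192.166.255) does not contain 38.192.164.114
  38.192.32.0/19 (38.192.32.0 - 38.192.63.255) does not contain 38.192.164.114
  38.196.128.0/17 (38.196.128.0 - 38.196.255.255) does not contain 38.192.164.114
Longest matching prefix is /15 -> next hop R20.

R20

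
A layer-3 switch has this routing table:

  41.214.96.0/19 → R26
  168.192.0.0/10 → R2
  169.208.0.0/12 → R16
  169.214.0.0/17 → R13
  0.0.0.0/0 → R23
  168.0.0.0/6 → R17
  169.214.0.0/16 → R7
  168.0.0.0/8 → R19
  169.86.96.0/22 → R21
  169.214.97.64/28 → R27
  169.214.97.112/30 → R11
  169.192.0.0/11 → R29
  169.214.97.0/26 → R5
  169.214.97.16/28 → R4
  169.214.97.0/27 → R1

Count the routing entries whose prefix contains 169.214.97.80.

Prefixes containing 169.214.97.80:
  0.0.0.0/0 (default, matches everything)
  168.0.0.0/6 (168.0.0.0 - 171.255.255.255)
  169.192.0.0/11 (169.192.0.0 - 169.223.255.255)
  169.208.0.0/12 (169.208.0.0 - 169.223.255.255)
  169.214.0.0/16 (169.214.0.0 - 169.214.255.255)
  169.214.0.0/17 (169.214.0.0 - 169.214.127.255)
Total matching entries: 6.

6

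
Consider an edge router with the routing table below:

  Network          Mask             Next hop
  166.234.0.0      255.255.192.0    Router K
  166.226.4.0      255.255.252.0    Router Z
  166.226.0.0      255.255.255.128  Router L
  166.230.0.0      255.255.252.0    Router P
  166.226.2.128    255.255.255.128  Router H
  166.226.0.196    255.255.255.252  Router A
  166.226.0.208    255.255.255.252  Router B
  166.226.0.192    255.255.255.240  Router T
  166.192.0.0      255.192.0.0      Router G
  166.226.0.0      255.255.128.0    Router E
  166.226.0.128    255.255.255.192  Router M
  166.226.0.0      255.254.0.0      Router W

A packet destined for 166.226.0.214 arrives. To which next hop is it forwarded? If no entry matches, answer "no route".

Router E

Routes whose prefix contains 166.226.0.214:
  166.192.0.0/10 (166.192.0.0 - 166.255.255.255) -> Router G
  166.226.0.0/15 (166.226.0.0 - 166.227.255.255) -> Router W
  166.226.0.0/17 (166.226.0.0 - 166.226.127.255) -> Router E
More-specific entries that do NOT match:
  166.226.0.196/30 (166.226.0.196 - 166.226.0.199) does not contain 166.226.0.214
  166.226.0.208/30 (166.226.0.208 - 166.226.0.211) does not contain 166.226.0.214
  166.226.0.192/28 (166.226.0.192 - 166.226.0.207) does not contain 166.226.0.214
  166.226.0.128/26 (166.226.0.128 - 166.226.0.191) does not contain 166.226.0.214
  166.226.0.0/25 (166.226.0.0 - 166.226.0.127) does not contain 166.226.0.214
  166.226.2.128/25 (166.226.2.128 - 166.226.2.255) does not contain 166.226.0.214
  166.226.4.0/22 (166.226.4.0 - 166.226.7.255) does not contain 166.226.0.214
  166.230.0.0/22 (166.230.0.0 - 166.230.3.255) does not contain 166.226.0.214
  166.234.0.0/18 (166.234.0.0 - 166.234.63.255) does not contain 166.226.0.214
Longest matching prefix is /17 -> next hop Router E.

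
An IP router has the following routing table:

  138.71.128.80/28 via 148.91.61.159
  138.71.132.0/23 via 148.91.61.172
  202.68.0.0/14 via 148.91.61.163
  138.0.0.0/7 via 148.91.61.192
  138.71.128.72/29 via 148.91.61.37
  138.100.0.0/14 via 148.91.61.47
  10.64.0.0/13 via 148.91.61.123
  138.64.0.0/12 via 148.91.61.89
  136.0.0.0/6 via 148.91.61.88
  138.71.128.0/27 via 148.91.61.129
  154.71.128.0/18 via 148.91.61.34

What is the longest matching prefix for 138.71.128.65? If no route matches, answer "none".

138.64.0.0/12

Entries matching 138.71.128.65:
  136.0.0.0/6 (136.0.0.0 - 139.255.255.255)
  138.0.0.0/7 (138.0.0.0 - 139.255.255.255)
  138.64.0.0/12 (138.64.0.0 - 138.79.255.255)
Most specific is 138.64.0.0/12.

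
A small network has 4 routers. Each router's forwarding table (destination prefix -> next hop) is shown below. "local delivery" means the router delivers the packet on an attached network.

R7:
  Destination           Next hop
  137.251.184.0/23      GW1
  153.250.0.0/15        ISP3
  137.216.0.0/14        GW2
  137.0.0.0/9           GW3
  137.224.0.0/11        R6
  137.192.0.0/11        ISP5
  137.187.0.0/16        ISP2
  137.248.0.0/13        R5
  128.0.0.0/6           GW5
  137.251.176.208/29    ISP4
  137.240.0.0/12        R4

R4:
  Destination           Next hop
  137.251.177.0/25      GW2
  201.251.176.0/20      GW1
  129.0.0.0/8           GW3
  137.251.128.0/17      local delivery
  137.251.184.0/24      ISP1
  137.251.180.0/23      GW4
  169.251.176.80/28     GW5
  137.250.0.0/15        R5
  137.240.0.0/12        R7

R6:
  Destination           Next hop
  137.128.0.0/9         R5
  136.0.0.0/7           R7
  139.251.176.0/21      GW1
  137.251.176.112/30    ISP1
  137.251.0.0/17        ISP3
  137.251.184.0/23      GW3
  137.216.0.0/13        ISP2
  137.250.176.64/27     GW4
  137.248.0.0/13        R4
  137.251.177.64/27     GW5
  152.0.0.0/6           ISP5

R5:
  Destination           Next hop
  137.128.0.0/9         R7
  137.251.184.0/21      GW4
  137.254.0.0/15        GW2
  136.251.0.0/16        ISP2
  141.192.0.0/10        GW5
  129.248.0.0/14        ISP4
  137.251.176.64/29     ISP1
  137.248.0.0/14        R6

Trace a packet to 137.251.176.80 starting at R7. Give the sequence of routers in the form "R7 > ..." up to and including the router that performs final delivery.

At R7: longest match for 137.251.176.80 is 137.248.0.0/13 -> R5
At R5: longest match for 137.251.176.80 is 137.248.0.0/14 -> R6
At R6: longest match for 137.251.176.80 is 137.248.0.0/13 -> R4
At R4: longest match for 137.251.176.80 is 137.251.128.0/17 -> local delivery

R7 > R5 > R6 > R4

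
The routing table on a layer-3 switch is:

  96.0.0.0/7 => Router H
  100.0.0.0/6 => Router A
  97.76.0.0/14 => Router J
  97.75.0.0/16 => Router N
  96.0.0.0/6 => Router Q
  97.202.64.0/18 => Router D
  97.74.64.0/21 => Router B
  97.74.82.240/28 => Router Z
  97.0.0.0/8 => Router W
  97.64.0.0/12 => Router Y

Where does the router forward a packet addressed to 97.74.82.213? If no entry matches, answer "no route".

Router Y

Routes whose prefix contains 97.74.82.213:
  96.0.0.0/6 (96.0.0.0 - 99.255.255.255) -> Router Q
  96.0.0.0/7 (96.0.0.0 - 97.255.255.255) -> Router H
  97.0.0.0/8 (97.0.0.0 - 97.255.255.255) -> Router W
  97.64.0.0/12 (97.64.0.0 - 97.79.255.255) -> Router Y
More-specific entries that do NOT match:
  97.74.82.240/28 (97.74.82.240 - 97.74.82.255) does not contain 97.74.82.213
  97.74.64.0/21 (97.74.64.0 - 97.74.71.255) does not contain 97.74.82.213
  97.202.64.0/18 (97.202.64.0 - 97.202.127.255) does not contain 97.74.82.213
  97.75.0.0/16 (97.75.0.0 - 97.75.255.255) does not contain 97.74.82.213
  97.76.0.0/14 (97.76.0.0 - 97.79.255.255) does not contain 97.74.82.213
Longest matching prefix is /12 -> next hop Router Y.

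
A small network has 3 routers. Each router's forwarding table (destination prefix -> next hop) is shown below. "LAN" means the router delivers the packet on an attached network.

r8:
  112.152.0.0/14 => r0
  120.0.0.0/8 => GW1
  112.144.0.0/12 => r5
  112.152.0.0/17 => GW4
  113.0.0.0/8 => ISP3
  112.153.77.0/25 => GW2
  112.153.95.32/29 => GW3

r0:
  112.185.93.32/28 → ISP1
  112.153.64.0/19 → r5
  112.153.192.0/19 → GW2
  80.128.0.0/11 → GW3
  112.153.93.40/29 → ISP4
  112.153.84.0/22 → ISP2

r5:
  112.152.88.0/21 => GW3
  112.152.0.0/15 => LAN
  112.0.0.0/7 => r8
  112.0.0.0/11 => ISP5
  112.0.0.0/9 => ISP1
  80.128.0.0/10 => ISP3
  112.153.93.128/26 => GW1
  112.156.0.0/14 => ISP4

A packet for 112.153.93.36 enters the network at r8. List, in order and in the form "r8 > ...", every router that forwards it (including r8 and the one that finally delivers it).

At r8: longest match for 112.153.93.36 is 112.152.0.0/14 -> r0
At r0: longest match for 112.153.93.36 is 112.153.64.0/19 -> r5
At r5: longest match for 112.153.93.36 is 112.152.0.0/15 -> LAN

r8 > r0 > r5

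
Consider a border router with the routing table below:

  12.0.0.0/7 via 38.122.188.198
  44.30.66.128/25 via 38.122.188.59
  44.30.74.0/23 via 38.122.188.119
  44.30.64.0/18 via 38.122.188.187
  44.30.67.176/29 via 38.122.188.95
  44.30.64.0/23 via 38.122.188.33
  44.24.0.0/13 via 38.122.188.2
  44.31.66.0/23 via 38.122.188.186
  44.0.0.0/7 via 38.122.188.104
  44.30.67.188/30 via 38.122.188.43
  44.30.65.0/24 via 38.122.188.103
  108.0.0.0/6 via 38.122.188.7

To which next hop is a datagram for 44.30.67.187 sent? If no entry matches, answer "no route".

38.122.188.187

Routes whose prefix contains 44.30.67.187:
  44.0.0.0/7 (44.0.0.0 - 45.255.255.255) -> 38.122.188.104
  44.24.0.0/13 (44.24.0.0 - 44.31.255.255) -> 38.122.188.2
  44.30.64.0/18 (44.30.64.0 - 44.30.127.255) -> 38.122.188.187
More-specific entries that do NOT match:
  44.30.67.188/30 (44.30.67.188 - 44.30.67.191) does not contain 44.30.67.187
  44.30.67.176/29 (44.30.67.176 - 44.30.67.183) does not contain 44.30.67.187
  44.30.66.128/25 (44.30.66.128 - 44.30.66.255) does not contain 44.30.67.187
  44.30.65.0/24 (44.30.65.0 - 44.30.65.255) does not contain 44.30.67.187
  44.30.74.0/23 (44.30.74.0 - 44.30.75.255) does not contain 44.30.67.187
  44.30.64.0/23 (44.30.64.0 - 44.30.65.255) does not contain 44.30.67.187
  44.31.66.0/23 (44.31.66.0 - 44.31.67.255) does not contain 44.30.67.187
Longest matching prefix is /18 -> next hop 38.122.188.187.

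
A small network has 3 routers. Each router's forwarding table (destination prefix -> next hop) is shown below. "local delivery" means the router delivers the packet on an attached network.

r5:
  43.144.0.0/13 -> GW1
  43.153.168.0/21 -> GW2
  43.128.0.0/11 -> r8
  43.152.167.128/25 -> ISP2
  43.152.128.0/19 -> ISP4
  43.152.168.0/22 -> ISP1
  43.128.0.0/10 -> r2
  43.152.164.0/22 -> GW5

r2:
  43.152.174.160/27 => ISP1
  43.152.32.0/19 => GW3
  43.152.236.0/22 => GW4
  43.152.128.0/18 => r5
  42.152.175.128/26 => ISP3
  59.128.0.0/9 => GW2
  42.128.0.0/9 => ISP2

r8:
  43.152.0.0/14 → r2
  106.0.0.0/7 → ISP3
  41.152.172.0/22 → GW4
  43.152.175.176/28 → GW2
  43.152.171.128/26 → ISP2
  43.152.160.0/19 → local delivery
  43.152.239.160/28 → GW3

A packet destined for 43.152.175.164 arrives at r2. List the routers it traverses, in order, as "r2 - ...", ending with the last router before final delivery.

At r2: longest match for 43.152.175.164 is 43.152.128.0/18 -> r5
At r5: longest match for 43.152.175.164 is 43.128.0.0/11 -> r8
At r8: longest match for 43.152.175.164 is 43.152.160.0/19 -> local delivery

r2 - r5 - r8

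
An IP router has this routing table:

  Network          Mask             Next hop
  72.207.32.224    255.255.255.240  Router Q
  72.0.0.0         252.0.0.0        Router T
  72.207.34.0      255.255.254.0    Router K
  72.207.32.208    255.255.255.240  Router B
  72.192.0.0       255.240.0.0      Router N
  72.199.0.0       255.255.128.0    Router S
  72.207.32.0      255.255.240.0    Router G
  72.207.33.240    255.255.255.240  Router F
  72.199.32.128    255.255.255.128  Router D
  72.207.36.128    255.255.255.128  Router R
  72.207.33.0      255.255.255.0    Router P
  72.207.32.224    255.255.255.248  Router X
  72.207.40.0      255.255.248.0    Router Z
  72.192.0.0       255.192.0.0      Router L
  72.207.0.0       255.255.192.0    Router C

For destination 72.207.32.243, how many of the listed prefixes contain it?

Prefixes containing 72.207.32.243:
  72.0.0.0/6 (72.0.0.0 - 75.255.255.255)
  72.192.0.0/10 (72.192.0.0 - 72.255.255.255)
  72.192.0.0/12 (72.192.0.0 - 72.207.255.255)
  72.207.0.0/18 (72.207.0.0 - 72.207.63.255)
  72.207.32.0/20 (72.207.32.0 - 72.207.47.255)
Total matching entries: 5.

5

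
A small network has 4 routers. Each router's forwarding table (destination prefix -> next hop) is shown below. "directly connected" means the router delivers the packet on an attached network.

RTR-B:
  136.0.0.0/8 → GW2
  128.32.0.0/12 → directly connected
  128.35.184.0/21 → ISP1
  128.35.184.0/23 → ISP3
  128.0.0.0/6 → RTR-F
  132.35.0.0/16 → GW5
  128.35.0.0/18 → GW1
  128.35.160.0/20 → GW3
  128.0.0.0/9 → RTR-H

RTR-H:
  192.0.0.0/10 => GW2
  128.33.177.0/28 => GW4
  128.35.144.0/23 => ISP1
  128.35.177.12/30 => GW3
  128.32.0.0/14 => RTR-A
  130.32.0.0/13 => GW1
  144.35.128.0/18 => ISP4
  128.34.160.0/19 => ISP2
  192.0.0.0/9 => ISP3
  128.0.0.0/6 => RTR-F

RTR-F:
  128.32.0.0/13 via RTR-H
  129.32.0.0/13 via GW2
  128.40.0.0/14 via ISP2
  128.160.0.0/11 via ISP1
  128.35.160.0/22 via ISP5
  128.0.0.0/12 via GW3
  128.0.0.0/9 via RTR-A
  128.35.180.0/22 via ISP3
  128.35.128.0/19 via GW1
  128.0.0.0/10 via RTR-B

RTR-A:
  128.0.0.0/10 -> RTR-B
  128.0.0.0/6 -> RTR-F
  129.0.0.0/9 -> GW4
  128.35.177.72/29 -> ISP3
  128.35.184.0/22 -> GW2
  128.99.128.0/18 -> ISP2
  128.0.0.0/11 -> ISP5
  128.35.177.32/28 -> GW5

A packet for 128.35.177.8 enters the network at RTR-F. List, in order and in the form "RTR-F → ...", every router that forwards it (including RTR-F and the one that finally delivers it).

RTR-F → RTR-H → RTR-A → RTR-B

At RTR-F: longest match for 128.35.177.8 is 128.32.0.0/13 -> RTR-H
At RTR-H: longest match for 128.35.177.8 is 128.32.0.0/14 -> RTR-A
At RTR-A: longest match for 128.35.177.8 is 128.0.0.0/10 -> RTR-B
At RTR-B: longest match for 128.35.177.8 is 128.32.0.0/12 -> directly connected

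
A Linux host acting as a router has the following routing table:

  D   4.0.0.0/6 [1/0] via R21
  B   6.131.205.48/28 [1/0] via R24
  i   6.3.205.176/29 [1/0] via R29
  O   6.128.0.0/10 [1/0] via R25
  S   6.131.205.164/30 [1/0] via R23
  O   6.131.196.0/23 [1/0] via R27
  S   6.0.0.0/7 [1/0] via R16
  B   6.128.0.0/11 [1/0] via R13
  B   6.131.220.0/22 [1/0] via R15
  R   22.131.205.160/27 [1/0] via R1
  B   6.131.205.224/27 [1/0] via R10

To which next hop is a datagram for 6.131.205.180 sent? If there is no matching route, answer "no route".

R13

Routes whose prefix contains 6.131.205.180:
  4.0.0.0/6 (4.0.0.0 - 7.255.255.255) -> R21
  6.0.0.0/7 (6.0.0.0 - 7.255.255.255) -> R16
  6.128.0.0/10 (6.128.0.0 - 6.191.255.255) -> R25
  6.128.0.0/11 (6.128.0.0 - 6.159.255.255) -> R13
More-specific entries that do NOT match:
  6.131.205.164/30 (6.131.205.164 - 6.131.205.167) does not contain 6.131.205.180
  6.3.205.176/29 (6.3.205.176 - 6.3.205.183) does not contain 6.131.205.180
  6.131.205.48/28 (6.131.205.48 - 6.131.205.63) does not contain 6.131.205.180
  22.131.205.160/27 (22.131.205.160 - 22.131.205.191) does not contain 6.131.205.180
  6.131.205.224/27 (6.131.205.224 - 6.131.205.255) does not contain 6.131.205.180
  6.131.196.0/23 (6.131.196.0 - 6.131.197.255) does not contain 6.131.205.180
  6.131.220.0/22 (6.131.220.0 - 6.131.223.255) does not contain 6.131.205.180
Longest matching prefix is /11 -> next hop R13.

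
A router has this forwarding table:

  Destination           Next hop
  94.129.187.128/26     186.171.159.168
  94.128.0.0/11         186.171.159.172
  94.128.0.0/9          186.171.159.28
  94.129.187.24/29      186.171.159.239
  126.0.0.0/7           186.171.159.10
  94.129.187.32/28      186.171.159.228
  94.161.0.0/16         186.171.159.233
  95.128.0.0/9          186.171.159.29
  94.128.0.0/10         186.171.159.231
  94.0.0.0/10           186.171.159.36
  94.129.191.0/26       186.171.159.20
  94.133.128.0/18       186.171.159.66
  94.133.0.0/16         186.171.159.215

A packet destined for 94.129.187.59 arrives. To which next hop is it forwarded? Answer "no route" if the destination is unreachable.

186.171.159.172

Routes whose prefix contains 94.129.187.59:
  94.128.0.0/9 (94.128.0.0 - 94.255.255.255) -> 186.171.159.28
  94.128.0.0/10 (94.128.0.0 - 94.191.255.255) -> 186.171.159.231
  94.128.0.0/11 (94.128.0.0 - 94.159.255.255) -> 186.171.159.172
More-specific entries that do NOT match:
  94.129.187.24/29 (94.129.187.24 - 94.129.187.31) does not contain 94.129.187.59
  94.129.187.32/28 (94.129.187.32 - 94.129.187.47) does not contain 94.129.187.59
  94.129.187.128/26 (94.129.187.128 - 94.129.187.191) does not contain 94.129.187.59
  94.129.191.0/26 (94.129.191.0 - 94.129.191.63) does not contain 94.129.187.59
  94.133.128.0/18 (94.133.128.0 - 94.133.191.255) does not contain 94.129.187.59
  94.161.0.0/16 (94.161.0.0 - 94.161.255.255) does not contain 94.129.187.59
  94.133.0.0/16 (94.133.0.0 - 94.133.255.255) does not contain 94.129.187.59
Longest matching prefix is /11 -> next hop 186.171.159.172.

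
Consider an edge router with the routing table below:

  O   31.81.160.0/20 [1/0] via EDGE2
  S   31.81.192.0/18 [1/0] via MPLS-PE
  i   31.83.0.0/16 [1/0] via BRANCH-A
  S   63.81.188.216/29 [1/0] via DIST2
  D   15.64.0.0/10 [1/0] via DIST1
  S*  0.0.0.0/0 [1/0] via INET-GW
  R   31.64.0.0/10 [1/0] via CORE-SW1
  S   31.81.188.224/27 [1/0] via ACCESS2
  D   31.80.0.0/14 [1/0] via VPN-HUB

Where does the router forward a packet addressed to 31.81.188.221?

VPN-HUB

Routes whose prefix contains 31.81.188.221:
  0.0.0.0/0 (default, matches everything) -> INET-GW
  31.64.0.0/10 (31.64.0.0 - 31.127.255.255) -> CORE-SW1
  31.80.0.0/14 (31.80.0.0 - 31.83.255.255) -> VPN-HUB
More-specific entries that do NOT match:
  63.81.188.216/29 (63.81.188.216 - 63.81.188.223) does not contain 31.81.188.221
  31.81.188.224/27 (31.81.188.224 - 31.81.188.255) does not contain 31.81.188.221
  31.81.160.0/20 (31.81.160.0 - 31.81.175.255) does not contain 31.81.188.221
  31.81.192.0/18 (31.81.192.0 - 31.81.255.255) does not contain 31.81.188.221
  31.83.0.0/16 (31.83.0.0 - 31.83.255.255) does not contain 31.81.188.221
Longest matching prefix is /14 -> next hop VPN-HUB.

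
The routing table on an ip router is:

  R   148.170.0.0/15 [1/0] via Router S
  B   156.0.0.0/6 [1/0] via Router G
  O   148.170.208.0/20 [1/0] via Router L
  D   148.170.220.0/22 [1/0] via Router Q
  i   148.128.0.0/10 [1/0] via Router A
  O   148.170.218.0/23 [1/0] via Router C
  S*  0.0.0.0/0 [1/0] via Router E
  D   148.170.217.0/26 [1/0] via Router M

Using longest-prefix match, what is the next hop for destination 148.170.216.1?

Router L

Routes whose prefix contains 148.170.216.1:
  0.0.0.0/0 (default, matches everything) -> Router E
  148.128.0.0/10 (148.128.0.0 - 148.191.255.255) -> Router A
  148.170.0.0/15 (148.170.0.0 - 148.171.255.255) -> Router S
  148.170.208.0/20 (148.170.208.0 - 148.170.223.255) -> Router L
More-specific entries that do NOT match:
  148.170.217.0/26 (148.170.217.0 - 148.170.217.63) does not contain 148.170.216.1
  148.170.218.0/23 (148.170.218.0 - 148.170.219.255) does not contain 148.170.216.1
  148.170.220.0/22 (148.170.220.0 - 148.170.223.255) does not contain 148.170.216.1
Longest matching prefix is /20 -> next hop Router L.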